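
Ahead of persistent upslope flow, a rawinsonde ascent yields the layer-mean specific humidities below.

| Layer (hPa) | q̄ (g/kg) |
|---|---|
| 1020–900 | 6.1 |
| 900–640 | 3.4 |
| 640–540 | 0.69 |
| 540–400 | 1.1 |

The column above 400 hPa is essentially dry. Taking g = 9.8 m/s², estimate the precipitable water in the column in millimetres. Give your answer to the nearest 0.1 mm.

PW ≈ 18.8 mm

Precipitable water is the column-integrated vapour mass per unit area: PW = (1/g) Σ q̄ Δp, with q in kg/kg and Δp in Pa (1 kg/m² of water = 1 mm).
Layer 1020–900 hPa: Δp = 120 hPa = 12000 Pa, q̄ = 0.0061 kg/kg → 0.0061 × 12000 / 9.8 = 7.47 mm
Layer 900–640 hPa: Δp = 260 hPa = 26000 Pa, q̄ = 0.0034 kg/kg → 0.0034 × 26000 / 9.8 = 9.02 mm
Layer 640–540 hPa: Δp = 100 hPa = 10000 Pa, q̄ = 0.00069 kg/kg → 0.00069 × 10000 / 9.8 = 0.70 mm
Layer 540–400 hPa: Δp = 140 hPa = 14000 Pa, q̄ = 0.0011 kg/kg → 0.0011 × 14000 / 9.8 = 1.57 mm
PW = 7.47 + 9.02 + 0.70 + 1.57 = 18.76 ≈ 18.8 mm.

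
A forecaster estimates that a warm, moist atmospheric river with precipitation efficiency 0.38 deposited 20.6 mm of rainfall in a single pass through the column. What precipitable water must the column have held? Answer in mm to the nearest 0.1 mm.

PW = rainfall / ε = 20.6 / 0.38 = 54.2 mm.

PW ≈ 54.2 mm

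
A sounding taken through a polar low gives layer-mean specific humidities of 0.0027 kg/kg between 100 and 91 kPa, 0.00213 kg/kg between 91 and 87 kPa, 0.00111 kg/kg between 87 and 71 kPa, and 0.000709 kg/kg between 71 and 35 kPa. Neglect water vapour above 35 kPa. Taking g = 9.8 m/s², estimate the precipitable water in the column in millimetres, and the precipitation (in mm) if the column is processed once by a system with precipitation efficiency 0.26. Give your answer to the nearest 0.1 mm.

Precipitable water is the column-integrated vapour mass per unit area: PW = (1/g) Σ q̄ Δp, with q in kg/kg and Δp in Pa (1 kg/m² of water = 1 mm).
Layer 100–91 kPa: Δp = 90 hPa = 9000 Pa, q̄ = 0.0027 kg/kg → 0.0027 × 9000 / 9.8 = 2.48 mm
Layer 91–87 kPa: Δp = 40 hPa = 4000 Pa, q̄ = 0.00213 kg/kg → 0.00213 × 4000 / 9.8 = 0.87 mm
Layer 87–71 kPa: Δp = 160 hPa = 16000 Pa, q̄ = 0.00111 kg/kg → 0.00111 × 16000 / 9.8 = 1.81 mm
Layer 71–35 kPa: Δp = 360 hPa = 36000 Pa, q̄ = 0.000709 kg/kg → 0.000709 × 36000 / 9.8 = 2.60 mm
PW = 2.48 + 0.87 + 1.81 + 2.60 = 7.76 ≈ 7.8 mm.
Precipitation = ε × PW = 0.26 × 7.8 = 2.0 mm.

PW ≈ 7.8 mm; precipitation ≈ 2.0 mm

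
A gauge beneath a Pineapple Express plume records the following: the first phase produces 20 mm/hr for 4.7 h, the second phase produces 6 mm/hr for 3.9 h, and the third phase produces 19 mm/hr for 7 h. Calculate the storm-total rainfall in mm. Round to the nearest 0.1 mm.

total ≈ 250.4 mm

Total = Σ Rᵢ Δtᵢ = 20 × 4.7 + 6 × 3.9 + 19 × 7
      = 94 + 23.4 + 133 = 250.4 mm.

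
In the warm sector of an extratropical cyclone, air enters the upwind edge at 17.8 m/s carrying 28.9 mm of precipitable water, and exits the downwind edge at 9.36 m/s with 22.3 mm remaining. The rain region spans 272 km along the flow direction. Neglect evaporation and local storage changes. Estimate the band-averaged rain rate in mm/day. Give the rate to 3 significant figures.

R ≈ 97.1 mm/day

Column moisture flux per unit crosswind length is F = V × PW.
Inflow: F_in = 17.8 × 28.9 = 514.42 mm·m/s
Outflow: F_out = 9.36 × 22.3 = 208.728 mm·m/s
Steady-state rate R = (F_in − F_out)/L = (514.42 − 208.728) / 272000 m = 1.124e-03 mm/s.
R = 1.124e-03 × 3600 × 24 = 97.1 mm/day.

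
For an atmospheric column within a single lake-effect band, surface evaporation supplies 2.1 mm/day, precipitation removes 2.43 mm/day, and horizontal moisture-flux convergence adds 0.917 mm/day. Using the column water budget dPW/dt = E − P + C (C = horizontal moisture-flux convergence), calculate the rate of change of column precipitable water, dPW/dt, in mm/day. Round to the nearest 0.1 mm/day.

dPW/dt = E − P + C = 2.1 − 2.43 + (0.917) = 0.6 mm/day.

dPW/dt ≈ 0.6 mm/day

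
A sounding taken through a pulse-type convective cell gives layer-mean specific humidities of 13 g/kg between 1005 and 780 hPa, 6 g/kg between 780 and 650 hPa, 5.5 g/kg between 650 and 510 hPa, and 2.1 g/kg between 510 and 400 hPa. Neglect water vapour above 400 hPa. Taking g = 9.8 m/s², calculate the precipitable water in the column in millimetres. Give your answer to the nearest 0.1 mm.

PW ≈ 48.0 mm

Precipitable water is the column-integrated vapour mass per unit area: PW = (1/g) Σ q̄ Δp, with q in kg/kg and Δp in Pa (1 kg/m² of water = 1 mm).
Layer 1005–780 hPa: Δp = 225 hPa = 22500 Pa, q̄ = 0.013 kg/kg → 0.013 × 22500 / 9.8 = 29.85 mm
Layer 780–650 hPa: Δp = 130 hPa = 13000 Pa, q̄ = 0.006 kg/kg → 0.006 × 13000 / 9.8 = 7.96 mm
Layer 650–510 hPa: Δp = 140 hPa = 14000 Pa, q̄ = 0.0055 kg/kg → 0.0055 × 14000 / 9.8 = 7.86 mm
Layer 510–400 hPa: Δp = 110 hPa = 11000 Pa, q̄ = 0.0021 kg/kg → 0.0021 × 11000 / 9.8 = 2.36 mm
PW = 29.85 + 7.96 + 7.86 + 2.36 = 48.03 ≈ 48.0 mm.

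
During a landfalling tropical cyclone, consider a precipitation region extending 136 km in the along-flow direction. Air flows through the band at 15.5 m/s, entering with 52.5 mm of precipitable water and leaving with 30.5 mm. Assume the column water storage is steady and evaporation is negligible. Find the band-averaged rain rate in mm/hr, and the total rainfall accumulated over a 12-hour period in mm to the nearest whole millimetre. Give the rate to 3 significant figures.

Column moisture flux per unit crosswind length is F = V × PW.
Inflow: F_in = 15.5 × 52.5 = 813.75 mm·m/s
Outflow: F_out = 15.5 × 30.5 = 472.75 mm·m/s
Steady-state rate R = (F_in − F_out)/L = (813.75 − 472.75) / 136000 m = 2.507e-03 mm/s.
R = 2.507e-03 × 3600 = 9.03 mm/hr.
Over 12 h: total = 9.03 × 12 = 108.36 ≈ 108 mm.

R ≈ 9.03 mm/hr; total ≈ 108 mm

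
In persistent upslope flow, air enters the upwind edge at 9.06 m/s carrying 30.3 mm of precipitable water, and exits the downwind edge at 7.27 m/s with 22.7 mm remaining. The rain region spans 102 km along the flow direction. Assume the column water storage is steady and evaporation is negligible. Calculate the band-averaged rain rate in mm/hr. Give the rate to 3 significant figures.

Column moisture flux per unit crosswind length is F = V × PW.
Inflow: F_in = 9.06 × 30.3 = 274.518 mm·m/s
Outflow: F_out = 7.27 × 22.7 = 165.029 mm·m/s
Steady-state rate R = (F_in − F_out)/L = (274.518 − 165.029) / 102000 m = 1.073e-03 mm/s.
R = 1.073e-03 × 3600 = 3.86 mm/hr.

R ≈ 3.86 mm/hr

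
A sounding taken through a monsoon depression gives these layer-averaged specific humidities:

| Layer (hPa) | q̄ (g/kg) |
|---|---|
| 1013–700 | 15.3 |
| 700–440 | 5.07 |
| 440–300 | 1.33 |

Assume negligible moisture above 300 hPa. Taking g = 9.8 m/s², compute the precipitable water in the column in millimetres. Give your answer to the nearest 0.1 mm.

PW ≈ 64.2 mm

Precipitable water is the column-integrated vapour mass per unit area: PW = (1/g) Σ q̄ Δp, with q in kg/kg and Δp in Pa (1 kg/m² of water = 1 mm).
Layer 1013–700 hPa: Δp = 313 hPa = 31300 Pa, q̄ = 0.0153 kg/kg → 0.0153 × 31300 / 9.8 = 48.87 mm
Layer 700–440 hPa: Δp = 260 hPa = 26000 Pa, q̄ = 0.00507 kg/kg → 0.00507 × 26000 / 9.8 = 13.45 mm
Layer 440–300 hPa: Δp = 140 hPa = 14000 Pa, q̄ = 0.00133 kg/kg → 0.00133 × 14000 / 9.8 = 1.90 mm
PW = 48.87 + 13.45 + 1.90 = 64.22 ≈ 64.2 mm.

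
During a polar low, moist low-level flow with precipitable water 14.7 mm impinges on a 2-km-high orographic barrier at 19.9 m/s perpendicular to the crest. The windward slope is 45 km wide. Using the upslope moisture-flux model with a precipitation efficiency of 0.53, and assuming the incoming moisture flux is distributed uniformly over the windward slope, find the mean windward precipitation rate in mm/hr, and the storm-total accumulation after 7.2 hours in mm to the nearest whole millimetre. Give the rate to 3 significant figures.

R ≈ 12.4 mm/hr; total ≈ 89 mm

Incoming column moisture flux per unit ridge length: F = V × PW = 19.9 × 14.7 = 292.53 mm·m/s.
Spread over the 45 km slope with efficiency ε = 0.53: R = ε·F/W = 0.53 × 292.53 / 45000 m = 3.445e-03 mm/s.
R = 3.445e-03 × 3600 = 12.4 mm/hr.
Over 7.2 h: total = 12.4 × 7.2 = 89.28 ≈ 89 mm.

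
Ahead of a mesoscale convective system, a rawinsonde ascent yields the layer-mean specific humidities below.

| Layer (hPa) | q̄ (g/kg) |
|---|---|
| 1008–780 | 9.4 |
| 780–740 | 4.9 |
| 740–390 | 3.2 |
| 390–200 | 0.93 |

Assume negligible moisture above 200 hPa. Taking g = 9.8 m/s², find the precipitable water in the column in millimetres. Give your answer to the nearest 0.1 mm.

Precipitable water is the column-integrated vapour mass per unit area: PW = (1/g) Σ q̄ Δp, with q in kg/kg and Δp in Pa (1 kg/m² of water = 1 mm).
Layer 1008–780 hPa: Δp = 228 hPa = 22800 Pa, q̄ = 0.0094 kg/kg → 0.0094 × 22800 / 9.8 = 21.87 mm
Layer 780–740 hPa: Δp = 40 hPa = 4000 Pa, q̄ = 0.0049 kg/kg → 0.0049 × 4000 / 9.8 = 2.00 mm
Layer 740–390 hPa: Δp = 350 hPa = 35000 Pa, q̄ = 0.0032 kg/kg → 0.0032 × 35000 / 9.8 = 11.43 mm
Layer 390–200 hPa: Δp = 190 hPa = 19000 Pa, q̄ = 0.00093 kg/kg → 0.00093 × 19000 / 9.8 = 1.80 mm
PW = 21.87 + 2.00 + 11.43 + 1.80 = 37.10 ≈ 37.1 mm.

PW ≈ 37.1 mm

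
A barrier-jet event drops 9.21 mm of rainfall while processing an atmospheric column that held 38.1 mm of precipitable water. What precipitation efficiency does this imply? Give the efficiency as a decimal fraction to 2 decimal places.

ε = rainfall / PW = 9.21 / 38.1 = 0.24.

ε ≈ 0.24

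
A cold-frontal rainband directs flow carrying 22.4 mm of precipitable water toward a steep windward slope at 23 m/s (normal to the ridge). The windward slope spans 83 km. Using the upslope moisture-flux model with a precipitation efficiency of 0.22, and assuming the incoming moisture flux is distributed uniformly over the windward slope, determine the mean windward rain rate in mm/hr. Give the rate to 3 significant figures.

R ≈ 4.92 mm/hr

Incoming column moisture flux per unit ridge length: F = V × PW = 23 × 22.4 = 515.2 mm·m/s.
Spread over the 83 km slope with efficiency ε = 0.22: R = ε·F/W = 0.22 × 515.2 / 83000 m = 1.366e-03 mm/s.
R = 1.366e-03 × 3600 = 4.92 mm/hr.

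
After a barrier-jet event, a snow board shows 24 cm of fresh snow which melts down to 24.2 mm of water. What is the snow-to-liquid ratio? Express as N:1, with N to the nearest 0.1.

ratio ≈ 9.9

Ratio = snow depth / SWE = 240 mm / 24.2 mm = 9.9, i.e. 9.9:1.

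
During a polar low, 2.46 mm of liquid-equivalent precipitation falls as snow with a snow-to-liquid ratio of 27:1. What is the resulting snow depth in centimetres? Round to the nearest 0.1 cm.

snow depth ≈ 6.6 cm

Snow depth = liquid × ratio = 2.46 mm × 27 = 66.42 mm = 6.6 cm.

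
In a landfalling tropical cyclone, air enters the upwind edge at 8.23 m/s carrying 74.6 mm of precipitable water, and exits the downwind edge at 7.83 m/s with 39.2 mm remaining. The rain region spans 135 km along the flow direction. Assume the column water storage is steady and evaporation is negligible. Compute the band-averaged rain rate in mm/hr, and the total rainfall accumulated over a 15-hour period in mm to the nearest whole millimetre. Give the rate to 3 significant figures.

R ≈ 8.19 mm/hr; total ≈ 123 mm

Column moisture flux per unit crosswind length is F = V × PW.
Inflow: F_in = 8.23 × 74.6 = 613.958 mm·m/s
Outflow: F_out = 7.83 × 39.2 = 306.936 mm·m/s
Steady-state rate R = (F_in − F_out)/L = (613.958 − 306.936) / 135000 m = 2.274e-03 mm/s.
R = 2.274e-03 × 3600 = 8.19 mm/hr.
Over 15 h: total = 8.19 × 15 = 122.85 ≈ 123 mm.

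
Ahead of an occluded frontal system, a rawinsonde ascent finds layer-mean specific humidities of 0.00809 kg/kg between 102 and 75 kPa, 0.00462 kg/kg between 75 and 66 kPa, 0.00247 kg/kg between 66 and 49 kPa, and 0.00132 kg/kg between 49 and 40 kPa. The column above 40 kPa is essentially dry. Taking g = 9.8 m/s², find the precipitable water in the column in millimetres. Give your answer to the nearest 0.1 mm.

Precipitable water is the column-integrated vapour mass per unit area: PW = (1/g) Σ q̄ Δp, with q in kg/kg and Δp in Pa (1 kg/m² of water = 1 mm).
Layer 102–75 kPa: Δp = 270 hPa = 27000 Pa, q̄ = 0.00809 kg/kg → 0.00809 × 27000 / 9.8 = 22.29 mm
Layer 75–66 kPa: Δp = 90 hPa = 9000 Pa, q̄ = 0.00462 kg/kg → 0.00462 × 9000 / 9.8 = 4.24 mm
Layer 66–49 kPa: Δp = 170 hPa = 17000 Pa, q̄ = 0.00247 kg/kg → 0.00247 × 17000 / 9.8 = 4.28 mm
Layer 49–40 kPa: Δp = 90 hPa = 9000 Pa, q̄ = 0.00132 kg/kg → 0.00132 × 9000 / 9.8 = 1.21 mm
PW = 22.29 + 4.24 + 4.28 + 1.21 = 32.02 ≈ 32.0 mm.

PW ≈ 32.0 mm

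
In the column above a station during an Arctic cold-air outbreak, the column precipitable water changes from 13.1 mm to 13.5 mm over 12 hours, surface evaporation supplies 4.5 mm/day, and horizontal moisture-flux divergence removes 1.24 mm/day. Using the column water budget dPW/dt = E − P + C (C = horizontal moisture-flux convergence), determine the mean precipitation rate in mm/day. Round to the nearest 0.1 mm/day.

P ≈ 2.5 mm/day

dPW/dt = (13.5 − 13.1) mm / (12/24 day) = +0.800 mm/day.
P = E + C − dPW/dt = 4.5 + (-1.24) − (+0.800) = 2.5 mm/day.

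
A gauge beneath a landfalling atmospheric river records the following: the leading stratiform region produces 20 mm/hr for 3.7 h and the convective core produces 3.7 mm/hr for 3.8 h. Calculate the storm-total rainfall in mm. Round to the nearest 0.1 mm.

total ≈ 88.1 mm

Total = Σ Rᵢ Δtᵢ = 20 × 3.7 + 3.7 × 3.8
      = 74 + 14.06 = 88.1 mm.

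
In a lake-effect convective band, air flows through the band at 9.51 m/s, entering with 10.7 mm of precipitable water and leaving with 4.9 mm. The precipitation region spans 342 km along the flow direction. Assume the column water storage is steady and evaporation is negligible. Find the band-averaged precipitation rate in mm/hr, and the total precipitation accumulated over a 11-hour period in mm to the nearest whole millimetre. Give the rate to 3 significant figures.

Column moisture flux per unit crosswind length is F = V × PW.
Inflow: F_in = 9.51 × 10.7 = 101.757 mm·m/s
Outflow: F_out = 9.51 × 4.9 = 46.599 mm·m/s
Steady-state rate R = (F_in − F_out)/L = (101.757 − 46.599) / 342000 m = 1.613e-04 mm/s.
R = 1.613e-04 × 3600 = 0.581 mm/hr.
Over 11 h: total = 0.581 × 11 = 6.391 ≈ 6 mm.

R ≈ 0.581 mm/hr; total ≈ 6 mm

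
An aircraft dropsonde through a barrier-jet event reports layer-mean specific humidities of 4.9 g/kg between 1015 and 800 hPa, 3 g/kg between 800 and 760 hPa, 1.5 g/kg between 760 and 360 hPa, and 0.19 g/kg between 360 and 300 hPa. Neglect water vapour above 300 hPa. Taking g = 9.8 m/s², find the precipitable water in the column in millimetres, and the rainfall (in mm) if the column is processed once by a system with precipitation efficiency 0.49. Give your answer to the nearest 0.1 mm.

PW ≈ 18.2 mm; rainfall ≈ 8.9 mm

Precipitable water is the column-integrated vapour mass per unit area: PW = (1/g) Σ q̄ Δp, with q in kg/kg and Δp in Pa (1 kg/m² of water = 1 mm).
Layer 1015–800 hPa: Δp = 215 hPa = 21500 Pa, q̄ = 0.0049 kg/kg → 0.0049 × 21500 / 9.8 = 10.75 mm
Layer 800–760 hPa: Δp = 40 hPa = 4000 Pa, q̄ = 0.003 kg/kg → 0.003 × 4000 / 9.8 = 1.22 mm
Layer 760–360 hPa: Δp = 400 hPa = 40000 Pa, q̄ = 0.0015 kg/kg → 0.0015 × 40000 / 9.8 = 6.12 mm
Layer 360–300 hPa: Δp = 60 hPa = 6000 Pa, q̄ = 0.00019 kg/kg → 0.00019 × 6000 / 9.8 = 0.12 mm
PW = 10.75 + 1.22 + 6.12 + 0.12 = 18.21 ≈ 18.2 mm.
Rainfall = ε × PW = 0.49 × 18.2 = 8.9 mm.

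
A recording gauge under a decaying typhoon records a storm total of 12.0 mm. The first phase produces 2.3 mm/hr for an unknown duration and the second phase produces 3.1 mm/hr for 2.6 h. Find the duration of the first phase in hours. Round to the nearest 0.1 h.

duration ≈ 1.7 h

Known phases: 3.1 × 2.6 = 8.06 mm.
Remaining depth = 12.0 − 8.06 = 3.94 mm.
Duration = 3.94 / 2.3 = 1.7 h.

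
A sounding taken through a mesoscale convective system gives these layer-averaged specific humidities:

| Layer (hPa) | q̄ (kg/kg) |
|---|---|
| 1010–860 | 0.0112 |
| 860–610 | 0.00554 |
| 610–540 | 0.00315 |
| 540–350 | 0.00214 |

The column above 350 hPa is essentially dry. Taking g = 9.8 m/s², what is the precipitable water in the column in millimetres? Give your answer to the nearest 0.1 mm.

PW ≈ 37.7 mm

Precipitable water is the column-integrated vapour mass per unit area: PW = (1/g) Σ q̄ Δp, with q in kg/kg and Δp in Pa (1 kg/m² of water = 1 mm).
Layer 1010–860 hPa: Δp = 150 hPa = 15000 Pa, q̄ = 0.0112 kg/kg → 0.0112 × 15000 / 9.8 = 17.14 mm
Layer 860–610 hPa: Δp = 250 hPa = 25000 Pa, q̄ = 0.00554 kg/kg → 0.00554 × 25000 / 9.8 = 14.13 mm
Layer 610–540 hPa: Δp = 70 hPa = 7000 Pa, q̄ = 0.00315 kg/kg → 0.00315 × 7000 / 9.8 = 2.25 mm
Layer 540–350 hPa: Δp = 190 hPa = 19000 Pa, q̄ = 0.00214 kg/kg → 0.00214 × 19000 / 9.8 = 4.15 mm
PW = 17.14 + 14.13 + 2.25 + 4.15 = 37.67 ≈ 37.7 mm.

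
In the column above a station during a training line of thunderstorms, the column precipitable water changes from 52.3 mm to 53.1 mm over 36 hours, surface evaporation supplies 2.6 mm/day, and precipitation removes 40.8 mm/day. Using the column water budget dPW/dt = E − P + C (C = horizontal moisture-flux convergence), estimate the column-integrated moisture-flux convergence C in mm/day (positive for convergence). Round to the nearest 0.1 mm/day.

C ≈ 38.7 mm/day

dPW/dt = (53.1 − 52.3) mm / (36/24 day) = +0.533 mm/day.
C = dPW/dt − E + P = (+0.533) − 2.6 + 40.8 = 38.7 mm/day.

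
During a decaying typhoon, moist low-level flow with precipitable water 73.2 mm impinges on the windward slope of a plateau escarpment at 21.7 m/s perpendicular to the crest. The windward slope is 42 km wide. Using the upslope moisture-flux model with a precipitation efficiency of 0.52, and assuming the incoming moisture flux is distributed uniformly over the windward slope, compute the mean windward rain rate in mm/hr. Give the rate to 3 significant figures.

R ≈ 70.8 mm/hr

Incoming column moisture flux per unit ridge length: F = V × PW = 21.7 × 73.2 = 1588.44 mm·m/s.
Spread over the 42 km slope with efficiency ε = 0.52: R = ε·F/W = 0.52 × 1588.44 / 42000 m = 1.967e-02 mm/s.
R = 1.967e-02 × 3600 = 70.8 mm/hr.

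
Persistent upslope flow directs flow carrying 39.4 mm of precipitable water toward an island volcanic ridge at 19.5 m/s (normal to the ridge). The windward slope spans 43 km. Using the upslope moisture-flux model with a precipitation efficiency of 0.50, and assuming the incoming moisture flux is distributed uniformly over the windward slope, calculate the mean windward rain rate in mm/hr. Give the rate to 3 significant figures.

R ≈ 32.2 mm/hr

Incoming column moisture flux per unit ridge length: F = V × PW = 19.5 × 39.4 = 768.3 mm·m/s.
Spread over the 43 km slope with efficiency ε = 0.50: R = ε·F/W = 0.50 × 768.3 / 43000 m = 8.934e-03 mm/s.
R = 8.934e-03 × 3600 = 32.2 mm/hr.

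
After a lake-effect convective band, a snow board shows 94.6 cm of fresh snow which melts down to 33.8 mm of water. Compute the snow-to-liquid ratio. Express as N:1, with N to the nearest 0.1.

ratio ≈ 28.0

Ratio = snow depth / SWE = 946 mm / 33.8 mm = 28.0, i.e. 28.0:1.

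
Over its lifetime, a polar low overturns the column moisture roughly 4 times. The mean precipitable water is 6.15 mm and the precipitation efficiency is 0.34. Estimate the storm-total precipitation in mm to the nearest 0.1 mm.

Each cycle deposits ε × PW = 0.34 × 6.15 = 2.091 mm.
Over 4 cycles: 4 × 2.091 = 8.4 mm.

precipitation ≈ 8.4 mm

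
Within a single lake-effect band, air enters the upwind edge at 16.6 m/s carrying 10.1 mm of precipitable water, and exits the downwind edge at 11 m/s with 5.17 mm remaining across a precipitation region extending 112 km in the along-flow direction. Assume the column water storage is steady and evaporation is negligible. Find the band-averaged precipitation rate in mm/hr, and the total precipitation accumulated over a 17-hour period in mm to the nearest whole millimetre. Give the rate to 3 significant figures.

Column moisture flux per unit crosswind length is F = V × PW.
Inflow: F_in = 16.6 × 10.1 = 167.66 mm·m/s
Outflow: F_out = 11 × 5.17 = 56.87 mm·m/s
Steady-state rate R = (F_in − F_out)/L = (167.66 − 56.87) / 112000 m = 9.892e-04 mm/s.
R = 9.892e-04 × 3600 = 3.56 mm/hr.
Over 17 h: total = 3.56 × 17 = 60.52 ≈ 61 mm.

R ≈ 3.56 mm/hr; total ≈ 61 mm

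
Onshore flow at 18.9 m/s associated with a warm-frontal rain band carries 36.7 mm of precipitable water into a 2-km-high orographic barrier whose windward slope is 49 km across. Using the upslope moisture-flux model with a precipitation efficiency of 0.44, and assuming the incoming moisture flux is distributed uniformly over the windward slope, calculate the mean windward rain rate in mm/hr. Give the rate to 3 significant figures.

Incoming column moisture flux per unit ridge length: F = V × PW = 18.9 × 36.7 = 693.63 mm·m/s.
Spread over the 49 km slope with efficiency ε = 0.44: R = ε·F/W = 0.44 × 693.63 / 49000 m = 6.229e-03 mm/s.
R = 6.229e-03 × 3600 = 22.4 mm/hr.

R ≈ 22.4 mm/hr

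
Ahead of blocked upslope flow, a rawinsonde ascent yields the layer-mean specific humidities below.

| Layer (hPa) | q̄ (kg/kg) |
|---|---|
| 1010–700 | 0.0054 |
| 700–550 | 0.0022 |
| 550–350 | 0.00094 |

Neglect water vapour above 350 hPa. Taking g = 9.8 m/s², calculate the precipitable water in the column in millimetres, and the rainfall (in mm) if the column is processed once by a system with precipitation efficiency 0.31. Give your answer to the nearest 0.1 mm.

Precipitable water is the column-integrated vapour mass per unit area: PW = (1/g) Σ q̄ Δp, with q in kg/kg and Δp in Pa (1 kg/m² of water = 1 mm).
Layer 1010–700 hPa: Δp = 310 hPa = 31000 Pa, q̄ = 0.0054 kg/kg → 0.0054 × 31000 / 9.8 = 17.08 mm
Layer 700–550 hPa: Δp = 150 hPa = 15000 Pa, q̄ = 0.0022 kg/kg → 0.0022 × 15000 / 9.8 = 3.37 mm
Layer 550–350 hPa: Δp = 200 hPa = 20000 Pa, q̄ = 0.00094 kg/kg → 0.00094 × 20000 / 9.8 = 1.92 mm
PW = 17.08 + 3.37 + 1.92 = 22.37 ≈ 22.4 mm.
Rainfall = ε × PW = 0.31 × 22.4 = 6.9 mm.

PW ≈ 22.4 mm; rainfall ≈ 6.9 mm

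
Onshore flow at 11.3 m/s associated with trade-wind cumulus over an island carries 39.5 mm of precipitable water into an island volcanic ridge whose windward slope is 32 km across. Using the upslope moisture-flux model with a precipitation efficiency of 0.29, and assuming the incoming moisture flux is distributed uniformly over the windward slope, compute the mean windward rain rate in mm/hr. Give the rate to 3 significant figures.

R ≈ 14.6 mm/hr

Incoming column moisture flux per unit ridge length: F = V × PW = 11.3 × 39.5 = 446.35 mm·m/s.
Spread over the 32 km slope with efficiency ε = 0.29: R = ε·F/W = 0.29 × 446.35 / 32000 m = 4.045e-03 mm/s.
R = 4.045e-03 × 3600 = 14.6 mm/hr.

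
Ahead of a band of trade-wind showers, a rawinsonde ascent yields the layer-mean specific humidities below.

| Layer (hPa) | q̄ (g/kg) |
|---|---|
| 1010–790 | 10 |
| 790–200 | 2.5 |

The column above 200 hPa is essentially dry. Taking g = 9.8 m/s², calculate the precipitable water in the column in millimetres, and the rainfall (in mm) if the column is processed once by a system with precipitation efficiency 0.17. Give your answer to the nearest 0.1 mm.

Precipitable water is the column-integrated vapour mass per unit area: PW = (1/g) Σ q̄ Δp, with q in kg/kg and Δp in Pa (1 kg/m² of water = 1 mm).
Layer 1010–790 hPa: Δp = 220 hPa = 22000 Pa, q̄ = 0.01 kg/kg → 0.01 × 22000 / 9.8 = 22.45 mm
Layer 790–200 hPa: Δp = 590 hPa = 59000 Pa, q̄ = 0.0025 kg/kg → 0.0025 × 59000 / 9.8 = 15.05 mm
PW = 22.45 + 15.05 = 37.50 ≈ 37.5 mm.
Rainfall = ε × PW = 0.17 × 37.5 = 6.4 mm.

PW ≈ 37.5 mm; rainfall ≈ 6.4 mm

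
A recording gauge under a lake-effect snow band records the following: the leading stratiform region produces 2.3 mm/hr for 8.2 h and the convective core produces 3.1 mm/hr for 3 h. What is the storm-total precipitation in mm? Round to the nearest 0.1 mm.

total ≈ 28.2 mm

Total = Σ Rᵢ Δtᵢ = 2.3 × 8.2 + 3.1 × 3
      = 18.86 + 9.3 = 28.2 mm.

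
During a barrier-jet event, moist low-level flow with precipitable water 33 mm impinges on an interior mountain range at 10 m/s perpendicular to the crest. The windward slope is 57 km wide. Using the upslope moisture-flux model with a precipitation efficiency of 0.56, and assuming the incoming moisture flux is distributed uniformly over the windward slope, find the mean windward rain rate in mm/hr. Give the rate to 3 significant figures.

Incoming column moisture flux per unit ridge length: F = V × PW = 10 × 33 = 330 mm·m/s.
Spread over the 57 km slope with efficiency ε = 0.56: R = ε·F/W = 0.56 × 330 / 57000 m = 3.242e-03 mm/s.
R = 3.242e-03 × 3600 = 11.7 mm/hr.

R ≈ 11.7 mm/hr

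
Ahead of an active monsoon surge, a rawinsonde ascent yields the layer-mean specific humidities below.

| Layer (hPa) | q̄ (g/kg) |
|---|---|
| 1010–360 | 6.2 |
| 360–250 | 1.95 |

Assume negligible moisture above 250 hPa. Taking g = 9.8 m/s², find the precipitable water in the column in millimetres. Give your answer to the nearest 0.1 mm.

PW ≈ 43.3 mm

Precipitable water is the column-integrated vapour mass per unit area: PW = (1/g) Σ q̄ Δp, with q in kg/kg and Δp in Pa (1 kg/m² of water = 1 mm).
Layer 1010–360 hPa: Δp = 650 hPa = 65000 Pa, q̄ = 0.0062 kg/kg → 0.0062 × 65000 / 9.8 = 41.12 mm
Layer 360–250 hPa: Δp = 110 hPa = 11000 Pa, q̄ = 0.00195 kg/kg → 0.00195 × 11000 / 9.8 = 2.19 mm
PW = 41.12 + 2.19 = 43.31 ≈ 43.3 mm.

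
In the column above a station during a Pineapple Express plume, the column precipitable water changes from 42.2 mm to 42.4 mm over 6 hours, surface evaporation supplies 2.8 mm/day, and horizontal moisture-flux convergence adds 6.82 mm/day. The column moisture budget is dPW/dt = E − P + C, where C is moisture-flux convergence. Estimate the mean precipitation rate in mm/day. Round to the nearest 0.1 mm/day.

P ≈ 8.8 mm/day

dPW/dt = (42.4 − 42.2) mm / (6/24 day) = +0.800 mm/day.
P = E + C − dPW/dt = 2.8 + (6.82) − (+0.800) = 8.8 mm/day.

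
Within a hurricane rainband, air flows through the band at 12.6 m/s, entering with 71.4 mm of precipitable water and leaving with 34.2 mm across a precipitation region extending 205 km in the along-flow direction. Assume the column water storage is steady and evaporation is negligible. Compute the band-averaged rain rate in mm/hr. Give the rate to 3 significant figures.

Column moisture flux per unit crosswind length is F = V × PW.
Inflow: F_in = 12.6 × 71.4 = 899.64 mm·m/s
Outflow: F_out = 12.6 × 34.2 = 430.92 mm·m/s
Steady-state rate R = (F_in − F_out)/L = (899.64 − 430.92) / 205000 m = 2.286e-03 mm/s.
R = 2.286e-03 × 3600 = 8.23 mm/hr.

R ≈ 8.23 mm/hr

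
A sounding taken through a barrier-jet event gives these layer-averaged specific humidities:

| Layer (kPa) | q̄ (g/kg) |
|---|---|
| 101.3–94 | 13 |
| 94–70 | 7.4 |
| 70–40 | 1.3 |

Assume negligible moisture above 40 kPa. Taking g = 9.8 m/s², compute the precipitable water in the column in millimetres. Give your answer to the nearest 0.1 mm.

Precipitable water is the column-integrated vapour mass per unit area: PW = (1/g) Σ q̄ Δp, with q in kg/kg and Δp in Pa (1 kg/m² of water = 1 mm).
Layer 101.3–94 kPa: Δp = 73 hPa = 7300 Pa, q̄ = 0.013 kg/kg → 0.013 × 7300 / 9.8 = 9.68 mm
Layer 94–70 kPa: Δp = 240 hPa = 24000 Pa, q̄ = 0.0074 kg/kg → 0.0074 × 24000 / 9.8 = 18.12 mm
Layer 70–40 kPa: Δp = 300 hPa = 30000 Pa, q̄ = 0.0013 kg/kg → 0.0013 × 30000 / 9.8 = 3.98 mm
PW = 9.68 + 18.12 + 3.98 = 31.78 ≈ 31.8 mm.

PW ≈ 31.8 mm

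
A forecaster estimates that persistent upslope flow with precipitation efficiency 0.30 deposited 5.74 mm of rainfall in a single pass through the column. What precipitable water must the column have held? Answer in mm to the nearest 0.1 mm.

PW ≈ 19.1 mm

PW = rainfall / ε = 5.74 / 0.30 = 19.1 mm.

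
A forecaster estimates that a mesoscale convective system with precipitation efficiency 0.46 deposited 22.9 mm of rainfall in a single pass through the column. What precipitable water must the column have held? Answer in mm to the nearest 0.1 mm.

PW ≈ 49.8 mm

PW = rainfall / ε = 22.9 / 0.46 = 49.8 mm.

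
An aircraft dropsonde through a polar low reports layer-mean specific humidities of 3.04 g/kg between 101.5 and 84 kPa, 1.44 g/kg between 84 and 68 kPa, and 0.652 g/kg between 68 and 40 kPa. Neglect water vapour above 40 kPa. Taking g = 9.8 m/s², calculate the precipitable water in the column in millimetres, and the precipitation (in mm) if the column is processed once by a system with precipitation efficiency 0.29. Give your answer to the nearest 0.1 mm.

Precipitable water is the column-integrated vapour mass per unit area: PW = (1/g) Σ q̄ Δp, with q in kg/kg and Δp in Pa (1 kg/m² of water = 1 mm).
Layer 101.5–84 kPa: Δp = 175 hPa = 17500 Pa, q̄ = 0.00304 kg/kg → 0.00304 × 17500 / 9.8 = 5.43 mm
Layer 84–68 kPa: Δp = 160 hPa = 16000 Pa, q̄ = 0.00144 kg/kg → 0.00144 × 16000 / 9.8 = 2.35 mm
Layer 68–40 kPa: Δp = 280 hPa = 28000 Pa, q̄ = 0.000652 kg/kg → 0.000652 × 28000 / 9.8 = 1.86 mm
PW = 5.43 + 2.35 + 1.86 = 9.64 ≈ 9.6 mm.
Precipitation = ε × PW = 0.29 × 9.6 = 2.8 mm.

PW ≈ 9.6 mm; precipitation ≈ 2.8 mm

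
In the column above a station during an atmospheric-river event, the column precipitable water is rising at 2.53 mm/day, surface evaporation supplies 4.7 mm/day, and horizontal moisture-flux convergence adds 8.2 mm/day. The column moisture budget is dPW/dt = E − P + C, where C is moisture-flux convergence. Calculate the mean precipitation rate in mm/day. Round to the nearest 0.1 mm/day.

dPW/dt = +2.53 mm/day.
P = E + C − dPW/dt = 4.7 + (8.2) − (+2.53) = 10.4 mm/day.

P ≈ 10.4 mm/day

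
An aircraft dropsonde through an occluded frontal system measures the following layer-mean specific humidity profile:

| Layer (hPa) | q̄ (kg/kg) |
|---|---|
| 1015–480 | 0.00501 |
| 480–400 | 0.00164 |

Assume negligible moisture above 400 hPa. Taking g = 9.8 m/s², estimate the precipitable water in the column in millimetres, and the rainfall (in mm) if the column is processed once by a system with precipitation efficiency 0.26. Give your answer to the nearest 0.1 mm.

Precipitable water is the column-integrated vapour mass per unit area: PW = (1/g) Σ q̄ Δp, with q in kg/kg and Δp in Pa (1 kg/m² of water = 1 mm).
Layer 1015–480 hPa: Δp = 535 hPa = 53500 Pa, q̄ = 0.00501 kg/kg → 0.00501 × 53500 / 9.8 = 27.35 mm
Layer 480–400 hPa: Δp = 80 hPa = 8000 Pa, q̄ = 0.00164 kg/kg → 0.00164 × 8000 / 9.8 = 1.34 mm
PW = 27.35 + 1.34 = 28.69 ≈ 28.7 mm.
Rainfall = ε × PW = 0.26 × 28.7 = 7.5 mm.

PW ≈ 28.7 mm; rainfall ≈ 7.5 mm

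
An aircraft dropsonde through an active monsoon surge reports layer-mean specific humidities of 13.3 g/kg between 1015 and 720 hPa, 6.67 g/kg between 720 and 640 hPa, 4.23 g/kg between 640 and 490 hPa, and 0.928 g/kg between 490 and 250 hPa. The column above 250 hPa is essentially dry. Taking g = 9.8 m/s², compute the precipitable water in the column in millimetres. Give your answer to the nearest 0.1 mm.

PW ≈ 54.2 mm

Precipitable water is the column-integrated vapour mass per unit area: PW = (1/g) Σ q̄ Δp, with q in kg/kg and Δp in Pa (1 kg/m² of water = 1 mm).
Layer 1015–720 hPa: Δp = 295 hPa = 29500 Pa, q̄ = 0.0133 kg/kg → 0.0133 × 29500 / 9.8 = 40.04 mm
Layer 720–640 hPa: Δp = 80 hPa = 8000 Pa, q̄ = 0.00667 kg/kg → 0.00667 × 8000 / 9.8 = 5.44 mm
Layer 640–490 hPa: Δp = 150 hPa = 15000 Pa, q̄ = 0.00423 kg/kg → 0.00423 × 15000 / 9.8 = 6.47 mm
Layer 490–250 hPa: Δp = 240 hPa = 24000 Pa, q̄ = 0.000928 kg/kg → 0.000928 × 24000 / 9.8 = 2.27 mm
PW = 40.04 + 5.44 + 6.47 + 2.27 = 54.22 ≈ 54.2 mm.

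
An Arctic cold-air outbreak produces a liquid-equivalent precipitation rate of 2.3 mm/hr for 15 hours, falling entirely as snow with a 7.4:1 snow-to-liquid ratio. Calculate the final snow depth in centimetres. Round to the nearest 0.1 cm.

Liquid-equivalent depth = 2.3 × 15 = 34.5 mm.
Snow depth = 34.5 mm × 7.4 = 255.3 mm = 25.5 cm.

snow depth ≈ 25.5 cm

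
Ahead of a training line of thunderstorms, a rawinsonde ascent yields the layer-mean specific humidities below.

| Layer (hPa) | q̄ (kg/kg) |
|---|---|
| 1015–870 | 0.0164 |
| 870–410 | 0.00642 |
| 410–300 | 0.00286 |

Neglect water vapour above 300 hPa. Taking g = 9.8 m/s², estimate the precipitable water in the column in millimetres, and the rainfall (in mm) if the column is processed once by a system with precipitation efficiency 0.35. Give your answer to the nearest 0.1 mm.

Precipitable water is the column-integrated vapour mass per unit area: PW = (1/g) Σ q̄ Δp, with q in kg/kg and Δp in Pa (1 kg/m² of water = 1 mm).
Layer 1015–870 hPa: Δp = 145 hPa = 14500 Pa, q̄ = 0.0164 kg/kg → 0.0164 × 14500 / 9.8 = 24.27 mm
Layer 870–410 hPa: Δp = 460 hPa = 46000 Pa, q̄ = 0.00642 kg/kg → 0.00642 × 46000 / 9.8 = 30.13 mm
Layer 410–300 hPa: Δp = 110 hPa = 11000 Pa, q̄ = 0.00286 kg/kg → 0.00286 × 11000 / 9.8 = 3.21 mm
PW = 24.27 + 30.13 + 3.21 = 57.61 ≈ 57.6 mm.
Rainfall = ε × PW = 0.35 × 57.6 = 20.2 mm.

PW ≈ 57.6 mm; rainfall ≈ 20.2 mm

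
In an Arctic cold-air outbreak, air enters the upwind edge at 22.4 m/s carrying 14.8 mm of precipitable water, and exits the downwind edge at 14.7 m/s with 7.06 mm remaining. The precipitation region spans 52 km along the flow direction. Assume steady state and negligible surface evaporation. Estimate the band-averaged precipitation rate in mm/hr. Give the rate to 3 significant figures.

R ≈ 15.8 mm/hr

Column moisture flux per unit crosswind length is F = V × PW.
Inflow: F_in = 22.4 × 14.8 = 331.52 mm·m/s
Outflow: F_out = 14.7 × 7.06 = 103.782 mm·m/s
Steady-state rate R = (F_in − F_out)/L = (331.52 − 103.782) / 52000 m = 4.380e-03 mm/s.
R = 4.380e-03 × 3600 = 15.8 mm/hr.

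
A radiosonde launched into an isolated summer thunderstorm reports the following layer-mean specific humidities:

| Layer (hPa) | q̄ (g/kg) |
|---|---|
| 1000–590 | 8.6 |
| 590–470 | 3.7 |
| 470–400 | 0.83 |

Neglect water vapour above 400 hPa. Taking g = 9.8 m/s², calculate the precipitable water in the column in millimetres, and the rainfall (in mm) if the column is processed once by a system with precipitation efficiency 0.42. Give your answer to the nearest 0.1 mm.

PW ≈ 41.1 mm; rainfall ≈ 17.3 mm

Precipitable water is the column-integrated vapour mass per unit area: PW = (1/g) Σ q̄ Δp, with q in kg/kg and Δp in Pa (1 kg/m² of water = 1 mm).
Layer 1000–590 hPa: Δp = 410 hPa = 41000 Pa, q̄ = 0.0086 kg/kg → 0.0086 × 41000 / 9.8 = 35.98 mm
Layer 590–470 hPa: Δp = 120 hPa = 12000 Pa, q̄ = 0.0037 kg/kg → 0.0037 × 12000 / 9.8 = 4.53 mm
Layer 470–400 hPa: Δp = 70 hPa = 7000 Pa, q̄ = 0.00083 kg/kg → 0.00083 × 7000 / 9.8 = 0.59 mm
PW = 35.98 + 4.53 + 0.59 = 41.10 ≈ 41.1 mm.
Rainfall = ε × PW = 0.42 × 41.1 = 17.3 mm.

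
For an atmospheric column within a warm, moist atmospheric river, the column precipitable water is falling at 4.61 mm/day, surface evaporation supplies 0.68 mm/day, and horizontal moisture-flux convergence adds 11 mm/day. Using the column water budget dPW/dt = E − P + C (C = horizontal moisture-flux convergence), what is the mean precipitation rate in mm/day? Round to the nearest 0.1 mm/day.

dPW/dt = -4.61 mm/day.
P = E + C − dPW/dt = 0.68 + (11) − (-4.61) = 16.3 mm/day.

P ≈ 16.3 mm/day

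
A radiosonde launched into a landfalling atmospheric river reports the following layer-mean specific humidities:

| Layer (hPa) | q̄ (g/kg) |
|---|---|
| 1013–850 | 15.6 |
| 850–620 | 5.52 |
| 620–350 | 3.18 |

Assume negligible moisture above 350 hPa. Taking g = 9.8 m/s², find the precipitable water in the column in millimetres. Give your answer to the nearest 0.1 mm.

Precipitable water is the column-integrated vapour mass per unit area: PW = (1/g) Σ q̄ Δp, with q in kg/kg and Δp in Pa (1 kg/m² of water = 1 mm).
Layer 1013–850 hPa: Δp = 163 hPa = 16300 Pa, q̄ = 0.0156 kg/kg → 0.0156 × 16300 / 9.8 = 25.95 mm
Layer 850–620 hPa: Δp = 230 hPa = 23000 Pa, q̄ = 0.00552 kg/kg → 0.00552 × 23000 / 9.8 = 12.96 mm
Layer 620–350 hPa: Δp = 270 hPa = 27000 Pa, q̄ = 0.00318 kg/kg → 0.00318 × 27000 / 9.8 = 8.76 mm
PW = 25.95 + 12.96 + 8.76 = 47.67 ≈ 47.7 mm.

PW ≈ 47.7 mm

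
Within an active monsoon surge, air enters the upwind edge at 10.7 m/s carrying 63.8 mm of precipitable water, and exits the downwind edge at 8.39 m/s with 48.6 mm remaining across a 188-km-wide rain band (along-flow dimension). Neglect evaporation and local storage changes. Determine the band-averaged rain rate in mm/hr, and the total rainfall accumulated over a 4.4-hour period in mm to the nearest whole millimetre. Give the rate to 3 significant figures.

R ≈ 5.26 mm/hr; total ≈ 23 mm

Column moisture flux per unit crosswind length is F = V × PW.
Inflow: F_in = 10.7 × 63.8 = 682.66 mm·m/s
Outflow: F_out = 8.39 × 48.6 = 407.754 mm·m/s
Steady-state rate R = (F_in − F_out)/L = (682.66 − 407.754) / 188000 m = 1.462e-03 mm/s.
R = 1.462e-03 × 3600 = 5.26 mm/hr.
Over 4.4 h: total = 5.26 × 4.4 = 23.144 ≈ 23 mm.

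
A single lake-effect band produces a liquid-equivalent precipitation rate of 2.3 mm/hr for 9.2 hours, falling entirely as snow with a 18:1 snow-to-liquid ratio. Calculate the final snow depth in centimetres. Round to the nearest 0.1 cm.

Liquid-equivalent depth = 2.3 × 9.2 = 21.16 mm.
Snow depth = 21.16 mm × 18 = 380.88 mm = 38.1 cm.

snow depth ≈ 38.1 cm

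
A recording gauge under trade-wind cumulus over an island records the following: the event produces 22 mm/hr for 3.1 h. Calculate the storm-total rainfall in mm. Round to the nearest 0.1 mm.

Total = Σ Rᵢ Δtᵢ = 22 × 3.1
      = 68.2 = 68.2 mm.

total ≈ 68.2 mm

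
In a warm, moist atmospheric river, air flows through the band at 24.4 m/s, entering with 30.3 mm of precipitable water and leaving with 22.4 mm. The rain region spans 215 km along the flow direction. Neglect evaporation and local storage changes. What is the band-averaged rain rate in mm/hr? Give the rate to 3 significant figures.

Column moisture flux per unit crosswind length is F = V × PW.
Inflow: F_in = 24.4 × 30.3 = 739.32 mm·m/s
Outflow: F_out = 24.4 × 22.4 = 546.56 mm·m/s
Steady-state rate R = (F_in − F_out)/L = (739.32 − 546.56) / 215000 m = 8.966e-04 mm/s.
R = 8.966e-04 × 3600 = 3.23 mm/hr.

R ≈ 3.23 mm/hr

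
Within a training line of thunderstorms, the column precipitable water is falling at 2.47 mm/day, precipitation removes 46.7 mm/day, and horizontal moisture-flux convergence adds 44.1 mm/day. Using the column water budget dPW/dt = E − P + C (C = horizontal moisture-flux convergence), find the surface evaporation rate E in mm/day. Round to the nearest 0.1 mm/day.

dPW/dt = -2.47 mm/day.
E = dPW/dt + P − C = (-2.47) + 46.7 − (44.1) = 0.1 mm/day.

E ≈ 0.1 mm/day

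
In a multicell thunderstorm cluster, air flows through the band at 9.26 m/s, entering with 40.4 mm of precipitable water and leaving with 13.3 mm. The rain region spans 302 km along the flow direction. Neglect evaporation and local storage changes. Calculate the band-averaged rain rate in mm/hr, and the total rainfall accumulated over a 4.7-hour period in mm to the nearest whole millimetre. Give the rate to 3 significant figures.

R ≈ 2.99 mm/hr; total ≈ 14 mm

Column moisture flux per unit crosswind length is F = V × PW.
Inflow: F_in = 9.26 × 40.4 = 374.104 mm·m/s
Outflow: F_out = 9.26 × 13.3 = 123.158 mm·m/s
Steady-state rate R = (F_in − F_out)/L = (374.104 − 123.158) / 302000 m = 8.309e-04 mm/s.
R = 8.309e-04 × 3600 = 2.99 mm/hr.
Over 4.7 h: total = 2.99 × 4.7 = 14.053 ≈ 14 mm.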